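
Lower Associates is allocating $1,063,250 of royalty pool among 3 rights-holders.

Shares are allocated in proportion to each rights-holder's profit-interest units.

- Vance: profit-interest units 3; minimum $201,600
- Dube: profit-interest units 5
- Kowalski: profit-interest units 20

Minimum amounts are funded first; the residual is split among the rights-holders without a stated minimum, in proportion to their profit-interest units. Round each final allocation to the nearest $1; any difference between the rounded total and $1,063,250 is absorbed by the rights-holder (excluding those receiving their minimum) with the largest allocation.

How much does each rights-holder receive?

Vance: $201,600 · Dube: $172,330 · Kowalski: $689,320

Fund the minimums — Vance $201,600. Residual $861,650.
Residual split over remaining profit-interest units 25: Dube 172,330.00 → $172,330; Kowalski 689,320.00 → $689,320.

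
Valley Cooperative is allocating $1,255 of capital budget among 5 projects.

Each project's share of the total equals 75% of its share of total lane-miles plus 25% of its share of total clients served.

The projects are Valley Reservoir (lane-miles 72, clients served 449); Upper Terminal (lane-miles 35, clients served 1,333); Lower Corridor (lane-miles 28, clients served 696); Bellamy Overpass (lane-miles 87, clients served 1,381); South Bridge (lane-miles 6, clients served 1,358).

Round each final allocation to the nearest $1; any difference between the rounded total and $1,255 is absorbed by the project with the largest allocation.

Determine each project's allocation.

Totals — lane-miles 228, clients served 5,217.
Combined weights (75% lane-miles + 25% clients served): Valley Reservoir 0.2584; Upper Terminal 0.1790; Lower Corridor 0.1255; Bellamy Overpass 0.3524; South Bridge 0.0848.
Proportional shares: Valley Reservoir 324.24; Upper Terminal 224.66; Lower Corridor 157.45; Bellamy Overpass 442.21; South Bridge 106.44.
After rounding ($1): Valley Reservoir $324; Upper Terminal $225; Lower Corridor $157; Bellamy Overpass $442; South Bridge $106. Sum = $1,254.
Difference $1,255 − $1,254 = +$1 applied to largest allocation (Bellamy Overpass): Bellamy Overpass becomes $443.

Valley Reservoir: $324; Upper Terminal: $225; Lower Corridor: $157; Bellamy Overpass: $443; South Bridge: $106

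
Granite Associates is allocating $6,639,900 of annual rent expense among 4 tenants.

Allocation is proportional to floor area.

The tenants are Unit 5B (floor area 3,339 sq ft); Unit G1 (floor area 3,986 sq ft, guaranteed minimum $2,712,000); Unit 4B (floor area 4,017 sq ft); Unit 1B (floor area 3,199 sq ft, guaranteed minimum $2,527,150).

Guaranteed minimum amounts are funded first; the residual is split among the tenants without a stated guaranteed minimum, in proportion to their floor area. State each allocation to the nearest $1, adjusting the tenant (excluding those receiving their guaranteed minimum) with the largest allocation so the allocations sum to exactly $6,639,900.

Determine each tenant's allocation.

Minimums first: Unit G1 $2,712,000; Unit 1B $2,527,150. Residual $1,400,750.
Residual split over remaining floor area 7,356: Unit 5B 635,821.68 → $635,822; Unit 4B 764,928.32 → $764,928.

Unit 5B: $635,822 · Unit G1: $2,712,000 · Unit 4B: $764,928 · Unit 1B: $2,527,150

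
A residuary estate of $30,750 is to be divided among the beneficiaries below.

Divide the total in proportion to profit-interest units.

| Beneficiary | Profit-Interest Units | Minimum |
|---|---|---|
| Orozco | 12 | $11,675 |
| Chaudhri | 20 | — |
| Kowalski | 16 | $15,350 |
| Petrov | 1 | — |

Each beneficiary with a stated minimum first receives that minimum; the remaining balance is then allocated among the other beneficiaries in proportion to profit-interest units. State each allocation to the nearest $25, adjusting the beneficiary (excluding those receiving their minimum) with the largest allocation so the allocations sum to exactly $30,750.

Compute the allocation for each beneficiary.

Orozco: $11,675 · Chaudhri: $3,550 · Kowalski: $15,350 · Petrov: $175

Guaranteed amounts: Orozco $11,675; Kowalski $15,350. Remaining pool $3,725.
Remaining pool split over remaining profit-interest units 21: Chaudhri 3,547.62 → $3,550; Petrov 177.38 → $175.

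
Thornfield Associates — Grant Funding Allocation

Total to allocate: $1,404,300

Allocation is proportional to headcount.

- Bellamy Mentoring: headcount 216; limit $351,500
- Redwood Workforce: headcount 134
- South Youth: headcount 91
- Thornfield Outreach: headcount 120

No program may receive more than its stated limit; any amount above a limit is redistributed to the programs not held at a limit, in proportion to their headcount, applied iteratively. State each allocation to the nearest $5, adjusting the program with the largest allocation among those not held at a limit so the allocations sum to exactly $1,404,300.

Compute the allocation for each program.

Combined headcount = 561.
Proportional shares (ignoring caps): Bellamy Mentoring 540,693.05; Redwood Workforce 335,429.95; South Youth 227,791.98; Thornfield Outreach 300,385.03.
Held at cap: Bellamy Mentoring ($351,500); remaining pool $1,052,800 reallocated over remaining headcount 345.
Redistributed shares: Redwood Workforce 408,913.62 → $408,915; South Youth 277,695.07 → $277,695; Thornfield Outreach 366,191.30 → $366,190.

Bellamy Mentoring: $351,500; Redwood Workforce: $408,915; South Youth: $277,695; Thornfield Outreach: $366,190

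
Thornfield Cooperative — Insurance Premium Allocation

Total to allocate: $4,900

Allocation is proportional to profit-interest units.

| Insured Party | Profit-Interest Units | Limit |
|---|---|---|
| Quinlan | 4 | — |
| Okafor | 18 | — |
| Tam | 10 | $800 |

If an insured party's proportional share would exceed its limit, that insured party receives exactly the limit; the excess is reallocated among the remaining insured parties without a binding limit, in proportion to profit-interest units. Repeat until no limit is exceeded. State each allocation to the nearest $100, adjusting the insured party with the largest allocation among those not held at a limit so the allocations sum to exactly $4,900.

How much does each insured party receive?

Quinlan: $700 | Okafor: $3,400 | Tam: $800

Combined profit-interest units = 32.
Proportional shares (ignoring caps): Quinlan 612.50; Okafor 2,756.25; Tam 1,531.25.
Capped: Tam ($800); residual $4,100 reallocated over remaining profit-interest units 22.
Redistributed shares: Quinlan 745.45 → $700; Okafor 3,354.55 → $3,400.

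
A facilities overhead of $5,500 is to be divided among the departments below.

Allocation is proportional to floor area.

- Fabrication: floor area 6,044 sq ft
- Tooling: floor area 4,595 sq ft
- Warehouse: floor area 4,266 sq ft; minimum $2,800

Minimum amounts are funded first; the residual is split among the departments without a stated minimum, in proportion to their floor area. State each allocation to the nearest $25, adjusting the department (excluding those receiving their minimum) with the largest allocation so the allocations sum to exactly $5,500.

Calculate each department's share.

Minimums first: Warehouse $2,800. Residual $2,700.
Residual split over remaining floor area 10,639: Fabrication 1,533.87 → $1,525; Tooling 1,166.13 → $1,175.

Fabrication: $1,525 · Tooling: $1,175 · Warehouse: $2,800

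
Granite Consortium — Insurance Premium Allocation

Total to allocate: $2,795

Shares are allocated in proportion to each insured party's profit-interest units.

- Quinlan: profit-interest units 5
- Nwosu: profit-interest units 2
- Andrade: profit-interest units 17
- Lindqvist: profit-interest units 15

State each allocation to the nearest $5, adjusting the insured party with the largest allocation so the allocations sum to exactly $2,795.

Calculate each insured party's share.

Quinlan: $360; Nwosu: $145; Andrade: $1,215; Lindqvist: $1,075

Profit-interest units total: 39.
Unrounded shares: Quinlan 5/39 × $2,795 = 358.33; Nwosu 2/39 × $2,795 = 143.33; Andrade 17/39 × $2,795 = 1,218.33; Lindqvist 15/39 × $2,795 = 1,075.00.
At nearest $5: Quinlan $360; Nwosu $145; Andrade $1,220; Lindqvist $1,075. Sum = $2,800.
Difference $2,795 − $2,800 = −$5 applied to largest allocation (Andrade): Andrade becomes $1,215.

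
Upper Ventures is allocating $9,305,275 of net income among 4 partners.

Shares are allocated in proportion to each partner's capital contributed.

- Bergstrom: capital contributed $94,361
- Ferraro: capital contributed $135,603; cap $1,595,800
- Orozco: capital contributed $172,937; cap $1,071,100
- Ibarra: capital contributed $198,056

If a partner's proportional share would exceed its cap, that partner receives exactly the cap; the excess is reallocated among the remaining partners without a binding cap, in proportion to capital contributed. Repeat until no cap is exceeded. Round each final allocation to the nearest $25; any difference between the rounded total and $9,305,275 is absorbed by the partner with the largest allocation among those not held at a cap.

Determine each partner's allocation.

Sum of capital contributed: 600,957.
Proportional shares (ignoring caps): Bergstrom 1,461,094.64; Ferraro 2,099,689.67; Orozco 2,677,772.86; Ibarra 3,066,717.83.
Capped: Ferraro ($1,595,800), Orozco ($1,071,100); residual $6,638,375 reallocated over remaining capital contributed 292,417.
Shares after redistribution: Bergstrom 2,142,158.98 → $2,142,150; Ibarra 4,496,216.02 → $4,496,225.

Bergstrom: $2,142,150; Ferraro: $1,595,800; Orozco: $1,071,100; Ibarra: $4,496,225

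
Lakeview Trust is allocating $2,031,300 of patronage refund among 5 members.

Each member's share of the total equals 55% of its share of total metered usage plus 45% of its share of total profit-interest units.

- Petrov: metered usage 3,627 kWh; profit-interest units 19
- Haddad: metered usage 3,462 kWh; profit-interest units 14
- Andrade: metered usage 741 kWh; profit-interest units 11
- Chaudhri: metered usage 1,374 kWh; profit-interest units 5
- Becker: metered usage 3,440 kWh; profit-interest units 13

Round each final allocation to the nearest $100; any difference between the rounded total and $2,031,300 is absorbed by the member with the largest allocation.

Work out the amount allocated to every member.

Petrov: $600,600; Haddad: $512,300; Andrade: $227,700; Chaudhri: $195,100; Becker: $495,600

Totals — metered usage 12,644, profit-interest units 62.
Combined weights (55% metered usage + 45% profit-interest units): Petrov 0.2957; Haddad 0.2522; Andrade 0.1121; Chaudhri 0.0961; Becker 0.2440.
Unrounded shares: Petrov 600,602.01; Haddad 512,306.19; Andrade 227,650.61; Chaudhri 195,122.21; Becker 495,618.98.
Rounded to nearest $100: Petrov $600,600; Haddad $512,300; Andrade $227,700; Chaudhri $195,100; Becker $495,600. Sum = $2,031,300.
Sum already equals the total — no adjustment.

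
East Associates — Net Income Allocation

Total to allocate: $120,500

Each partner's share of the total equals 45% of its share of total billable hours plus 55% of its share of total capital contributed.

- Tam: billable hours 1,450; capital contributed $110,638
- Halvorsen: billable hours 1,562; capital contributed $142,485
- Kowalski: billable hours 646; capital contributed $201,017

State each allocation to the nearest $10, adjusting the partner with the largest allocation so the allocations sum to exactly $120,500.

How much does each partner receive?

Billable hours total 3,658; capital contributed total 454,140.
Combined weights (45% billable hours + 55% capital contributed): Tam 0.3124; Halvorsen 0.3647; Kowalski 0.3229.
Raw shares: Tam 37,640.30; Halvorsen 43,948.15; Kowalski 38,911.54.
Rounded to nearest $10: Tam $37,640; Halvorsen $43,950; Kowalski $38,910. Sum = $120,500.
No rounding difference to absorb.

Tam: $37,640 | Halvorsen: $43,950 | Kowalski: $38,910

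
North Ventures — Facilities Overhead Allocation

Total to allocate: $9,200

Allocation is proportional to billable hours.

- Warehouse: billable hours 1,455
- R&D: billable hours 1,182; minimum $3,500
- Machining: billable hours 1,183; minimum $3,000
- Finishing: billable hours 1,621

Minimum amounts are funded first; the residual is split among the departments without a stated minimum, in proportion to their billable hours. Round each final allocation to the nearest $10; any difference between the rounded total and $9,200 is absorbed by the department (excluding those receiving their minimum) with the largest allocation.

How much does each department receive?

Warehouse: $1,280 · R&D: $3,500 · Machining: $3,000 · Finishing: $1,420

Fund the minimums — R&D $3,500; Machining $3,000. Remaining pool $2,700.
Remaining pool split over remaining billable hours 3,076: Warehouse 1,277.15 → $1,280; Finishing 1,422.85 → $1,420.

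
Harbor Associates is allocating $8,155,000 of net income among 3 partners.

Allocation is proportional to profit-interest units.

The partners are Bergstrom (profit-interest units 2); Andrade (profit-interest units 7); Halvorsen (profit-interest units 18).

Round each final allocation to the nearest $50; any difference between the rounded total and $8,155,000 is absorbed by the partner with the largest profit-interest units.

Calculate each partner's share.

Sum of profit-interest units: 2 + 7 + 18 = 27.
Proportional shares: Bergstrom 604,074.07; Andrade 2,114,259.26; Halvorsen 5,436,666.67.
After rounding ($50): Bergstrom $604,050; Andrade $2,114,250; Halvorsen $5,436,650. Sum = $8,154,950.
Difference $8,155,000 − $8,154,950 = +$50 applied to largest profit-interest units (Halvorsen): Halvorsen becomes $5,436,700.

Bergstrom: $604,050 · Andrade: $2,114,250 · Halvorsen: $5,436,700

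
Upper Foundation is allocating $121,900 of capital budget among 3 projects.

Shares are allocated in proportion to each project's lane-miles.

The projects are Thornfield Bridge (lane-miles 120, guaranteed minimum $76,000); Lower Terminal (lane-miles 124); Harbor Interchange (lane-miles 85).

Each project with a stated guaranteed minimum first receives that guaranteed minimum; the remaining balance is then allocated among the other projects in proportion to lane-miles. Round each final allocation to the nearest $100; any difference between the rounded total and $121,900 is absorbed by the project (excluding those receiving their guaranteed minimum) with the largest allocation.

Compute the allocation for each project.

Thornfield Bridge: $76,000 · Lower Terminal: $27,200 · Harbor Interchange: $18,700

Fund the minimums — Thornfield Bridge $76,000. Remaining pool $45,900.
Remaining pool split over remaining lane-miles 209: Lower Terminal 27,232.54 → $27,200; Harbor Interchange 18,667.46 → $18,700.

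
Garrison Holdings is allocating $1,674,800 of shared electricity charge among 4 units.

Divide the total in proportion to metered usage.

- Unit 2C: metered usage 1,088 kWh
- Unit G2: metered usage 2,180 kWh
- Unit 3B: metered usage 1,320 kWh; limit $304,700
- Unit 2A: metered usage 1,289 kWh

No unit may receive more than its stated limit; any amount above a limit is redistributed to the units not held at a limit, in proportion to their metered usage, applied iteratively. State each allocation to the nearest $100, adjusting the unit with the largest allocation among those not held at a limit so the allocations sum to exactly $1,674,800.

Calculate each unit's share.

Sum of metered usage: 5,877.
Pro-rata shares before constraints: Unit 2C 310,053.16; Unit G2 621,246.21; Unit 3B 376,167.43; Unit 2A 367,333.20.
Capped: Unit 3B ($304,700); balance $1,370,100 reallocated over remaining metered usage 4,557.
Remaining shares: Unit 2C 327,116.26 → $327,100; Unit G2 655,435.15 → $655,400; Unit 2A 387,548.58 → $387,500.
Rounding difference +$100 applied to Unit G2 → $655,500.

Unit 2C: $327,100 · Unit G2: $655,500 · Unit 3B: $304,700 · Unit 2A: $387,500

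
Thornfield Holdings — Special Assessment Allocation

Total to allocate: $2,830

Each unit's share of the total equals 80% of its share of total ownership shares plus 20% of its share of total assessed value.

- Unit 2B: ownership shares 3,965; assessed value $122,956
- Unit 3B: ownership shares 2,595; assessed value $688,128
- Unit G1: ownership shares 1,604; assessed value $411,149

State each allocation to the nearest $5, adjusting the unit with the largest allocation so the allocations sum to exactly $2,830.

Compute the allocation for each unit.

Unit 2B: $1,155 | Unit 3B: $1,040 | Unit G1: $635

Ownership shares total 8,164; assessed value total 1,222,233.
Combined weights (80% ownership shares + 20% assessed value): Unit 2B 0.4087; Unit 3B 0.3669; Unit G1 0.2245.
Unrounded shares: Unit 2B 1,156.49; Unit 3B 1,038.30; Unit G1 635.21.
After rounding ($5): Unit 2B $1,155; Unit 3B $1,040; Unit G1 $635. Sum = $2,830.
Rounded total matches; no reconciliation needed.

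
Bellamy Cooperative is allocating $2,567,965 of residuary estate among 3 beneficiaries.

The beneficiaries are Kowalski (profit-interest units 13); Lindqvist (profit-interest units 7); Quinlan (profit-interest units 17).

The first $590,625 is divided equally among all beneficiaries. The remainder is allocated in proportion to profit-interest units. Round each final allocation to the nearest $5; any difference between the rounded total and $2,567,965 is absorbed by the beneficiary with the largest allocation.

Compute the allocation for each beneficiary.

$590,625 shared equally gives $196,875 per beneficiary.
Remainder $1,977,340 by profit-interest units (total 37): Kowalski 694,741.08 → $694,740; Lindqvist 374,091.35 → $374,090; Quinlan 908,507.57 → $908,510.
Totals: Kowalski $196,875 + $694,740 = $891,615; Lindqvist $196,875 + $374,090 = $570,965; Quinlan $196,875 + $908,510 = $1,105,385.

Kowalski: $891,615 · Lindqvist: $570,965 · Quinlan: $1,105,385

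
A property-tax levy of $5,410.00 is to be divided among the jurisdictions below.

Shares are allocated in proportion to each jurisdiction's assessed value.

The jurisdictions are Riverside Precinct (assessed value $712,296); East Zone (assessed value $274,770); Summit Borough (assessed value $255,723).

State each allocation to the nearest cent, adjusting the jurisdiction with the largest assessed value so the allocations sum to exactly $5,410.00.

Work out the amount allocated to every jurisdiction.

Assessed value total: 712,296 + 274,770 + 255,723 = 1,242,789.
Proportional shares: Riverside Precinct 3,100.7044; East Zone 1,196.1046; Summit Borough 1,113.1909.
At nearest cent: Riverside Precinct $3,100.70; East Zone $1,196.10; Summit Borough $1,113.19. Sum = $5,409.99.
Difference $5,410.00 − $5,409.99 = +$0.01 applied to largest assessed value (Riverside Precinct): Riverside Precinct becomes $3,100.71.

Riverside Precinct: $3,100.71; East Zone: $1,196.10; Summit Borough: $1,113.19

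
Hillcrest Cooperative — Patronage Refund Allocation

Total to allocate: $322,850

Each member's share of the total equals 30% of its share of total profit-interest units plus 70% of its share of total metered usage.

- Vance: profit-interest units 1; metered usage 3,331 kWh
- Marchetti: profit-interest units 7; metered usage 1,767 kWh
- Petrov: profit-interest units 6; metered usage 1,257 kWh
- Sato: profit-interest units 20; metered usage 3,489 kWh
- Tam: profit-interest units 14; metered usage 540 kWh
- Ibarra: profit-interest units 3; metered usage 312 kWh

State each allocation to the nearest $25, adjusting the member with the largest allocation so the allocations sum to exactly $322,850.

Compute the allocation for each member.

Vance: $72,275 · Marchetti: $50,625 · Petrov: $37,950 · Sato: $111,700 · Tam: $38,000 · Ibarra: $12,300

Totals — profit-interest units 51, metered usage 10,696.
Combined weights (30% profit-interest units + 70% metered usage): Vance 0.2239; Marchetti 0.1568; Petrov 0.1176; Sato 0.3460; Tam 0.1177; Ibarra 0.0381.
Unrounded shares: Vance 72,279.57; Marchetti 50,628.64; Petrov 37,953.77; Sato 111,701.18; Tam 37,997.27; Ibarra 12,289.58.
After rounding ($25): Vance $72,275; Marchetti $50,625; Petrov $37,950; Sato $111,700; Tam $38,000; Ibarra $12,300. Sum = $322,850.
No rounding difference to absorb.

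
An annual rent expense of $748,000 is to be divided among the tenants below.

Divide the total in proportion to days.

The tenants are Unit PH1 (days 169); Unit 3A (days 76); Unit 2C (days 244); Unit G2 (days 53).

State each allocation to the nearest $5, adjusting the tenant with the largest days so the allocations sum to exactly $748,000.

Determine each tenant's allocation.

Sum of days: 169 + 76 + 244 + 53 = 542.
Proportional shares: Unit PH1 233,232.47; Unit 3A 104,885.61; Unit 2C 336,738.01; Unit G2 73,143.91.
After rounding ($5): Unit PH1 $233,230; Unit 3A $104,885; Unit 2C $336,740; Unit G2 $73,145. Sum = $748,000.
No rounding difference to absorb.

Unit PH1: $233,230 | Unit 3A: $104,885 | Unit 2C: $336,740 | Unit G2: $73,145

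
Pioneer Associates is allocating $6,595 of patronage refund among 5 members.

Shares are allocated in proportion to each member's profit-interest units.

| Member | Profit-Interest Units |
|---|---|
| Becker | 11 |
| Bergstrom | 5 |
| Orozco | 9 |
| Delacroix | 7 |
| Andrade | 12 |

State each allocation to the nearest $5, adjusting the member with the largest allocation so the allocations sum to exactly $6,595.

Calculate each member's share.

Combined profit-interest units = 44.
Raw shares: Becker 11/44 × $6,595 = 1,648.75; Bergstrom 5/44 × $6,595 = 749.43; Orozco 9/44 × $6,595 = 1,348.98; Delacroix 7/44 × $6,595 = 1,049.20; Andrade 12/44 × $6,595 = 1,798.64.
After rounding ($5): Becker $1,650; Bergstrom $750; Orozco $1,350; Delacroix $1,050; Andrade $1,800. Sum = $6,600.
Difference $6,595 − $6,600 = −$5 applied to largest allocation (Andrade): Andrade becomes $1,795.

Becker: $1,650 · Bergstrom: $750 · Orozco: $1,350 · Delacroix: $1,050 · Andrade: $1,795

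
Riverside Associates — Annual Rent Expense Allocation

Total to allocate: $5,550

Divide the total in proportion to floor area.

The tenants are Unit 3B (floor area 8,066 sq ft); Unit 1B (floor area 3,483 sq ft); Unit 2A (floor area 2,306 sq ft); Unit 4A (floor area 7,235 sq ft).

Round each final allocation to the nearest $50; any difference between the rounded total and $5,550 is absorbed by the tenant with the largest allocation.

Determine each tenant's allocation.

Unit 3B: $2,150; Unit 1B: $900; Unit 2A: $600; Unit 4A: $1,900

Sum of floor area: 21,090.
Unrounded shares: Unit 3B 8,066/21,090 × $5,550 = 2,122.63; Unit 1B 3,483/21,090 × $5,550 = 916.58; Unit 2A 2,306/21,090 × $5,550 = 606.84; Unit 4A 7,235/21,090 × $5,550 = 1,903.95.
At nearest $50: Unit 3B $2,100; Unit 1B $900; Unit 2A $600; Unit 4A $1,900. Sum = $5,500.
Difference $5,550 − $5,500 = +$50 applied to largest allocation (Unit 3B): Unit 3B becomes $2,150.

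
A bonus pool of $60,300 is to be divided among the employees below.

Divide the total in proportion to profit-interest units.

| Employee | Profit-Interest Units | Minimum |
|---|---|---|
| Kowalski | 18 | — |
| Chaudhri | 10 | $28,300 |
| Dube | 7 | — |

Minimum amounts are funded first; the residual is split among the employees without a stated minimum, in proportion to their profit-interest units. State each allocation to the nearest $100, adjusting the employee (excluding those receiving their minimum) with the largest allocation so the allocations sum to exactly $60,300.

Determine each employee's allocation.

Minimums first: Chaudhri $28,300. Residual $32,000.
Residual split over remaining profit-interest units 25: Kowalski 23,040.00 → $23,000; Dube 8,960.00 → $9,000.

Kowalski: $23,000 · Chaudhri: $28,300 · Dube: $9,000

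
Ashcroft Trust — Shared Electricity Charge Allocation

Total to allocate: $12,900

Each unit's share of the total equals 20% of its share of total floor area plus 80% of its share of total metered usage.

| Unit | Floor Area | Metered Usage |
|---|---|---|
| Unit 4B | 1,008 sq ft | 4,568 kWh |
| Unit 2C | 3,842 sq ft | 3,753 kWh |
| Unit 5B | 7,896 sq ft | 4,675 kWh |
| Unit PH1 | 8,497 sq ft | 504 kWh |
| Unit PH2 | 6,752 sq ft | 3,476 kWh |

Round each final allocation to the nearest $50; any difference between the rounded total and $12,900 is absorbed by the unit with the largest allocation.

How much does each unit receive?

Unit 4B: $2,850 · Unit 2C: $2,650 · Unit 5B: $3,550 · Unit PH1: $1,100 · Unit PH2: $2,750

Totals — floor area 27,995, metered usage 16,976.
Composite weights (20% floor area + 80% metered usage): Unit 4B 0.2225; Unit 2C 0.2043; Unit 5B 0.2767; Unit PH1 0.0845; Unit PH2 0.2120.
Pro-rata amounts: Unit 4B 2,869.86; Unit 2C 2,635.59; Unit 5B 3,569.70; Unit PH1 1,089.47; Unit PH2 2,735.38.
At nearest $50: Unit 4B $2,850; Unit 2C $2,650; Unit 5B $3,550; Unit PH1 $1,100; Unit PH2 $2,750. Sum = $12,900.
Rounded total matches; no reconciliation needed.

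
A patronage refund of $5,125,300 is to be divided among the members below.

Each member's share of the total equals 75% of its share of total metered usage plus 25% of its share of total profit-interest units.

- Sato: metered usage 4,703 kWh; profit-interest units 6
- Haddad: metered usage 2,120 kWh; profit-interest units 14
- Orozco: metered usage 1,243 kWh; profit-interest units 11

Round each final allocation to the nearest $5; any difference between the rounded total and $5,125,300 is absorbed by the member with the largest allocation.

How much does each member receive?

Metered usage total 8,066; profit-interest units total 31.
Combined weights (75% metered usage + 25% profit-interest units): Sato 0.4857; Haddad 0.3100; Orozco 0.2043.
Pro-rata amounts: Sato 2,489,284.58; Haddad 1,588,981.15; Orozco 1,047,034.27.
At nearest $5: Sato $2,489,285; Haddad $1,588,980; Orozco $1,047,035. Sum = $5,125,300.
No rounding difference to absorb.

Sato: $2,489,285; Haddad: $1,588,980; Orozco: $1,047,035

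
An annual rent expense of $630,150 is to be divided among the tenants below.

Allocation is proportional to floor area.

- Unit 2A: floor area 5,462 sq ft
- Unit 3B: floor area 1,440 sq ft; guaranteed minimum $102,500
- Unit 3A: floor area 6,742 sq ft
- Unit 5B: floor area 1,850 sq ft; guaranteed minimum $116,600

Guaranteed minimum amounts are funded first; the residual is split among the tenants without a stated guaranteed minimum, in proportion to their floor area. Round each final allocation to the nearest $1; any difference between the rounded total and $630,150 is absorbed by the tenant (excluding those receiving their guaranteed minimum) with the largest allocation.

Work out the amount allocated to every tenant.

Guaranteed amounts: Unit 3B $102,500; Unit 5B $116,600. Residual $411,050.
Residual split over remaining floor area 12,204: Unit 2A 183,968.79 → $183,969; Unit 3A 227,081.21 → $227,081.

Unit 2A: $183,969 | Unit 3B: $102,500 | Unit 3A: $227,081 | Unit 5B: $116,600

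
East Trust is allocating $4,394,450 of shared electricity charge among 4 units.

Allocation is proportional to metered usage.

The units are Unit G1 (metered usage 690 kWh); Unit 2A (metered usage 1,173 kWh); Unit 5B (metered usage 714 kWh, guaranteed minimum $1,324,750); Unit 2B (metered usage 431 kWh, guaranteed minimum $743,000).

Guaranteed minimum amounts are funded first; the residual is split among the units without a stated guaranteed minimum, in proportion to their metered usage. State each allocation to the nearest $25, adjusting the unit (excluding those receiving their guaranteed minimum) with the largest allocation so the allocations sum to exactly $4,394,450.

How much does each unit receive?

Guaranteed amounts: Unit 5B $1,324,750; Unit 2B $743,000. Residual $2,326,700.
Residual split over remaining metered usage 1,863: Unit G1 861,740.74 → $861,750; Unit 2A 1,464,959.26 → $1,464,950.

Unit G1: $861,750 · Unit 2A: $1,464,950 · Unit 5B: $1,324,750 · Unit 2B: $743,000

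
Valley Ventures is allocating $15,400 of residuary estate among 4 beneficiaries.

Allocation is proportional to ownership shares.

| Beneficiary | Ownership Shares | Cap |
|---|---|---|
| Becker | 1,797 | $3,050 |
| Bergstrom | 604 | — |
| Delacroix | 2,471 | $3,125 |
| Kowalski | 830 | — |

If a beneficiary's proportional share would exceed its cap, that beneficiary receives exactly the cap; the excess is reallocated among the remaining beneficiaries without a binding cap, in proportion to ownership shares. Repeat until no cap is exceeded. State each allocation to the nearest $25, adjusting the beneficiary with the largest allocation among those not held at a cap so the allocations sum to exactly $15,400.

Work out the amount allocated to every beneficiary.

Ownership shares total: 5,702.
Pro-rata shares before constraints: Becker 4,853.35; Bergstrom 1,631.29; Delacroix 6,673.69; Kowalski 2,241.67.
Cap binds for Becker ($3,050), Delacroix ($3,125); balance $9,225 reallocated over remaining ownership shares 1,434.
Shares after redistribution: Bergstrom 3,885.56 → $3,875; Kowalski 5,339.44 → $5,350.

Becker: $3,050; Bergstrom: $3,875; Delacroix: $3,125; Kowalski: $5,350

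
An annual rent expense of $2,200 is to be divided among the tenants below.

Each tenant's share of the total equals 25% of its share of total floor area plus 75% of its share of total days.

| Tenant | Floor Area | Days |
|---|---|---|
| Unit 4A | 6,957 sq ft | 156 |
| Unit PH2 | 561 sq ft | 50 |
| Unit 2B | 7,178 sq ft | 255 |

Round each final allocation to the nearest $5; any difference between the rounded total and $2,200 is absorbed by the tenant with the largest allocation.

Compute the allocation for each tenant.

Totals — floor area 14,696, days 461.
Composite weights (25% floor area + 75% days): Unit 4A 0.3721; Unit PH2 0.0909; Unit 2B 0.5370.
Pro-rata amounts: Unit 4A 818.72; Unit PH2 199.95; Unit 2B 1,181.33.
Rounded to nearest $5: Unit 4A $820; Unit PH2 $200; Unit 2B $1,180. Sum = $2,200.
Sum already equals the total — no adjustment.

Unit 4A: $820; Unit PH2: $200; Unit 2B: $1,180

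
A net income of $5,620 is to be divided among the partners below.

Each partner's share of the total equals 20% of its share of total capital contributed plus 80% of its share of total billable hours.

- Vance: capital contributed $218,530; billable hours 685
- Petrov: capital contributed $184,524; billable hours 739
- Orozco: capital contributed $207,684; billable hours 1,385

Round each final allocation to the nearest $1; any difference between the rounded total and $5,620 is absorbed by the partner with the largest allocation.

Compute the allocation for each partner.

Vance: $1,499 · Petrov: $1,522 · Orozco: $2,599

Totals — capital contributed 610,738, billable hours 2,809.
Combined weights (20% capital contributed + 80% billable hours): Vance 0.2666; Petrov 0.2709; Orozco 0.4625.
Proportional shares: Vance 1,498.57; Petrov 1,522.42; Orozco 2,599.01.
After rounding ($1): Vance $1,499; Petrov $1,522; Orozco $2,599. Sum = $5,620.
Sum already equals the total — no adjustment.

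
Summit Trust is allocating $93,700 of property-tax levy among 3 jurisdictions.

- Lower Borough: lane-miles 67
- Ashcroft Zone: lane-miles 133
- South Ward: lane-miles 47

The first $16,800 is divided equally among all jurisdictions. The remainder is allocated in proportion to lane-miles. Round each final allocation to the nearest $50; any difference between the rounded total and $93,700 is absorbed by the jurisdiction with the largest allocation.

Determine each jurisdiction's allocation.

Lower Borough: $26,450 · Ashcroft Zone: $47,000 · South Ward: $20,250

$16,800 shared equally gives $5,600 per jurisdiction.
Remainder $76,900 by lane-miles (total 247): Lower Borough 20,859.51 → $20,850; Ashcroft Zone 41,407.69 → $41,400; South Ward 14,632.79 → $14,650.
Totals: Lower Borough $5,600 + $20,850 = $26,450; Ashcroft Zone $5,600 + $41,400 = $47,000; South Ward $5,600 + $14,650 = $20,250.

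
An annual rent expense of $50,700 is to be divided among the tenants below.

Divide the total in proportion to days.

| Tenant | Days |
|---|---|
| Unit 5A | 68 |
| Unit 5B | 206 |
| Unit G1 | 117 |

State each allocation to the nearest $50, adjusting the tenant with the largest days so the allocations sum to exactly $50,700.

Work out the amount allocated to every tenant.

Unit 5A: $8,800 | Unit 5B: $26,750 | Unit G1: $15,150

Sum of days: 391.
Proportional shares: Unit 5A 68/391 × $50,700 = 8,817.39; Unit 5B 206/391 × $50,700 = 26,711.51; Unit G1 117/391 × $50,700 = 15,171.10.
At nearest $50: Unit 5A $8,800; Unit 5B $26,700; Unit G1 $15,150. Sum = $50,650.
Difference $50,700 − $50,650 = +$50 applied to largest days (Unit 5B): Unit 5B becomes $26,750.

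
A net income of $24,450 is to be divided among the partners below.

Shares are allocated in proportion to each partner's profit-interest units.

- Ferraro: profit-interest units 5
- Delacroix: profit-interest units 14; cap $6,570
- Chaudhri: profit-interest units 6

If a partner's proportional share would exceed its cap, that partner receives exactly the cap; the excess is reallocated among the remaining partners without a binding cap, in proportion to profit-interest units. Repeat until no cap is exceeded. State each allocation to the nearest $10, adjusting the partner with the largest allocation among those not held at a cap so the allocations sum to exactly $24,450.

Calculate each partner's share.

Ferraro: $8,130; Delacroix: $6,570; Chaudhri: $9,750

Profit-interest units total: 25.
Unconstrained shares: Ferraro 4,890.00; Delacroix 13,692.00; Chaudhri 5,868.00.
Capped: Delacroix ($6,570); remaining pool $17,880 reallocated over remaining profit-interest units 11.
Remaining shares: Ferraro 8,127.27 → $8,130; Chaudhri 9,752.73 → $9,750.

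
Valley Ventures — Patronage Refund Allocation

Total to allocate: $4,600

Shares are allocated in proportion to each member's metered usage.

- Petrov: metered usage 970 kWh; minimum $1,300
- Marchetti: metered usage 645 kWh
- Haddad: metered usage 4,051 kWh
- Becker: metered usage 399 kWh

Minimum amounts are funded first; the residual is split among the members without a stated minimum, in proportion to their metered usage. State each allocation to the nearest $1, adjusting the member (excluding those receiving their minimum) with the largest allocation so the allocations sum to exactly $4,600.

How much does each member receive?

Petrov: $1,300 | Marchetti: $418 | Haddad: $2,624 | Becker: $258

Guaranteed amounts: Petrov $1,300. Remaining pool $3,300.
Remaining pool split over remaining metered usage 5,095: Marchetti 417.76 → $418; Haddad 2,623.81 → $2,624; Becker 258.43 → $258.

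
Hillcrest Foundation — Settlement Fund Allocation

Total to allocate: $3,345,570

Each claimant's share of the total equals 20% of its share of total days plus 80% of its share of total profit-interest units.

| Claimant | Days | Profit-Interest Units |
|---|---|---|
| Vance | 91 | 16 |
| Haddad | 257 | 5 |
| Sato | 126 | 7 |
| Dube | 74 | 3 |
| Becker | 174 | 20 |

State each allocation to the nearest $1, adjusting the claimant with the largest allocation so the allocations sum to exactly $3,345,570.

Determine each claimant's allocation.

Totals — days 722, profit-interest units 51.
Composite weights (20% days + 80% profit-interest units): Vance 0.2762; Haddad 0.1496; Sato 0.1447; Dube 0.0676; Becker 0.3619.
Raw shares: Vance 924,006.78; Haddad 500,572.58; Sato 484,127.29; Dube 226,018.14; Becker 1,210,845.21.
Rounded to nearest $1: Vance $924,007; Haddad $500,573; Sato $484,127; Dube $226,018; Becker $1,210,845. Sum = $3,345,570.
No rounding difference to absorb.

Vance: $924,007 | Haddad: $500,573 | Sato: $484,127 | Dube: $226,018 | Becker: $1,210,845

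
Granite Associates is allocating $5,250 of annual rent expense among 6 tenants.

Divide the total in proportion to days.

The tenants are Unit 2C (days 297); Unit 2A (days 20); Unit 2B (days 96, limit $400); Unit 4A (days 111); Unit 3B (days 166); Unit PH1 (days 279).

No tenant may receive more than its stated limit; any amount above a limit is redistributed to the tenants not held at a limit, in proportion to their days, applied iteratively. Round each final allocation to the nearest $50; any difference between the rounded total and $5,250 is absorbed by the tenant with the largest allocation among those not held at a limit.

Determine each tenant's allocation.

Unit 2C: $1,700; Unit 2A: $100; Unit 2B: $400; Unit 4A: $600; Unit 3B: $900; Unit PH1: $1,550

Sum of days: 969.
Proportional shares (ignoring caps): Unit 2C 1,609.13; Unit 2A 108.36; Unit 2B 520.12; Unit 4A 601.39; Unit 3B 899.38; Unit PH1 1,511.61.
Held at cap: Unit 2B ($400); residual $4,850 reallocated over remaining days 873.
Redistributed shares: Unit 2C 1,650.00 → $1,650; Unit 2A 111.11 → $100; Unit 4A 616.67 → $600; Unit 3B 922.22 → $900; Unit PH1 1,550.00 → $1,550.
Rounding difference +$50 applied to Unit 2C → $1,700.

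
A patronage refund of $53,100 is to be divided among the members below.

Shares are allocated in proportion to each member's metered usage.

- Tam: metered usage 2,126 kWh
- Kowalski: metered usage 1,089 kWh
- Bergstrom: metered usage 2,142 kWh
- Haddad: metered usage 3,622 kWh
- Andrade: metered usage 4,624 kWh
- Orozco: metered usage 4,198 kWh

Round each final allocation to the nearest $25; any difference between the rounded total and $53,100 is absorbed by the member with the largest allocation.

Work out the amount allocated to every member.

Tam: $6,350; Kowalski: $3,250; Bergstrom: $6,400; Haddad: $10,800; Andrade: $13,775; Orozco: $12,525

Sum of metered usage: 17,801.
Proportional shares: Tam 2,126/17,801 × $53,100 = 6,341.81; Kowalski 1,089/17,801 × $53,100 = 3,248.46; Bergstrom 2,142/17,801 × $53,100 = 6,389.54; Haddad 3,622/17,801 × $53,100 = 10,804.35; Andrade 4,624/17,801 × $53,100 = 13,793.29; Orozco 4,198/17,801 × $53,100 = 12,522.54.
Rounded to nearest $25: Tam $6,350; Kowalski $3,250; Bergstrom $6,400; Haddad $10,800; Andrade $13,800; Orozco $12,525. Sum = $53,125.
Difference $53,100 − $53,125 = −$25 applied to largest allocation (Andrade): Andrade becomes $13,775.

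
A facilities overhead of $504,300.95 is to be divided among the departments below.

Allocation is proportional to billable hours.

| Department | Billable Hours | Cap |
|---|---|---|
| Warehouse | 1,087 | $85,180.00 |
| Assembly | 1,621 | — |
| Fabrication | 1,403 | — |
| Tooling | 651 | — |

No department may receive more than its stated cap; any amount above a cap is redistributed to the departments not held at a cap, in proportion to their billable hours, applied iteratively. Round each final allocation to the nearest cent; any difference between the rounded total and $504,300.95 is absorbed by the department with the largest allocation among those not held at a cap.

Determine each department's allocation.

Warehouse: $85,180.00; Assembly: $184,869.41; Fabrication: $160,007.26; Tooling: $74,244.28

Sum of billable hours: 4,762.
Pro-rata shares before constraints: Warehouse 115,114.4756; Assembly 171,665.6531; Fabrication 148,579.2173; Tooling 68,941.6040.
Held at cap: Warehouse ($85,180.00); residual $419,120.95 reallocated over remaining billable hours 3,675.
Shares after redistribution: Assembly 184,869.4041 → $184,869.40; Fabrication 160,007.2634 → $160,007.26; Tooling 74,244.2826 → $74,244.28.
Rounding difference +$0.01 applied to Assembly → $184,869.41.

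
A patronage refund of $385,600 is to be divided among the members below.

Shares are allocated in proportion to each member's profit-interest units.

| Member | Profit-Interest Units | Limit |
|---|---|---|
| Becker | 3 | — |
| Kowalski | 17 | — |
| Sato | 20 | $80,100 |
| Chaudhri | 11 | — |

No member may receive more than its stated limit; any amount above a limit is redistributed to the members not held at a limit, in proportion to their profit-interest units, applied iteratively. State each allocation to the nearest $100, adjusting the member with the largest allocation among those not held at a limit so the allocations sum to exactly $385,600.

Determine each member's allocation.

Combined profit-interest units = 51.
Unconstrained shares: Becker 22,682.35; Kowalski 128,533.33; Sato 151,215.69; Chaudhri 83,168.63.
Held at cap: Sato ($80,100); remaining pool $305,500 reallocated over remaining profit-interest units 31.
Redistributed shares: Becker 29,564.52 → $29,600; Kowalski 167,532.26 → $167,500; Chaudhri 108,403.23 → $108,400.

Becker: $29,600 | Kowalski: $167,500 | Sato: $80,100 | Chaudhri: $108,400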